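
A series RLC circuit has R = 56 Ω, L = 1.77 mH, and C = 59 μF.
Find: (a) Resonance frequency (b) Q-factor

Step 1 — Resonance condition Im(Z)=0 gives ω₀ = 1/√(LC).
Step 2 — ω₀ = 1/√(0.00177·5.9e-05) = 3094 rad/s.
Step 3 — f₀ = ω₀/(2π) = 492.5 Hz.
Step 4 — Series Q: Q = ω₀L/R = 3094·0.00177/56 = 0.09781.

(a) f₀ = 492.5 Hz  (b) Q = 0.09781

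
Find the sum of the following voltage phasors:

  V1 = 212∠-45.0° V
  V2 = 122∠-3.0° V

Step 1 — Convert each phasor to rectangular form:
  V1 = 212·(cos(-45.0°) + j·sin(-45.0°)) = 149.9 - j149.9 V
  V2 = 122·(cos(-3.0°) + j·sin(-3.0°)) = 121.8 - j6.385 V
Step 2 — Sum components: V_total = 271.7 - j156.3 V.
Step 3 — Convert to polar: |V_total| = 313.5 V, ∠V_total = -29.9°.

V_total = 313.5∠-29.9° V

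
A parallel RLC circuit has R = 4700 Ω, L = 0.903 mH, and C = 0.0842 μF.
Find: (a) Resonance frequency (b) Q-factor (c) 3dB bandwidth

Step 1 — Resonance: ω₀ = 1/√(LC) = 1/√(0.000903·8.42e-08) = 1.147e+05 rad/s.
Step 2 — f₀ = ω₀/(2π) = 1.825e+04 Hz.
Step 3 — Parallel Q: Q = R/(ω₀L) = 4700/(1.147e+05·0.000903) = 45.38.
Step 4 — Bandwidth: Δω = ω₀/Q = 2527 rad/s; BW = Δω/(2π) = 402.2 Hz.

(a) f₀ = 1.825e+04 Hz  (b) Q = 45.38  (c) BW = 402.2 Hz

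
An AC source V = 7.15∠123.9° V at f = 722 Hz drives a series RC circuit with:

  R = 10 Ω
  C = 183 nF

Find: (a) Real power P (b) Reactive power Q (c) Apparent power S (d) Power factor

Step 1 — Angular frequency: ω = 2π·f = 2π·722 = 4536 rad/s.
Step 2 — Component impedances:
  R: Z = R = 10 Ω
  C: Z = 1/(jωC) = -j/(ω·C) = 0 - j1205 Ω
Step 3 — Series combination: Z_total = R + C = 10 - j1205 Ω = 1205∠-89.5° Ω.
Step 4 — Source phasor: V = 7.15∠123.9° V = -3.988 + j5.935 V.
Step 5 — Current: I = V / Z = -0.004954 - j0.003269 A = 0.005936∠-146.6° A.
Step 6 — Complex power: S = V·I* = 0.0003523 - j0.04244 VA.
Step 7 — Real power: P = Re(S) = 0.0003523 W.
Step 8 — Reactive power: Q = Im(S) = -0.04244 VAR.
Step 9 — Apparent power: |S| = 0.04244 VA.
Step 10 — Power factor: PF = P/|S| = 0.008301 (leading).

(a) P = 0.0003523 W  (b) Q = -0.04244 VAR  (c) S = 0.04244 VA  (d) PF = 0.008301 (leading)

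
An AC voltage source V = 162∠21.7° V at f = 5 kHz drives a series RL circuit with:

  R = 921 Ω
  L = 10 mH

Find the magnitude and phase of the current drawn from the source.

Step 1 — Angular frequency: ω = 2π·f = 2π·5000 = 3.142e+04 rad/s.
Step 2 — Component impedances:
  R: Z = R = 921 Ω
  L: Z = jωL = j·3.142e+04·0.01 = 0 + j314.2 Ω
Step 3 — Series combination: Z_total = R + L = 921 + j314.2 Ω = 973.1∠18.8° Ω.
Step 4 — Source phasor: V = 162∠21.7° V = 150.5 + j59.9 V.
Step 5 — Ohm's law: I = V / Z_total = (150.5 + j59.9) / (921 + j314.2) = 0.1663 + j0.008321 A.
Step 6 — Convert to polar: |I| = 0.1665 A, ∠I = 2.9°.

I = 0.1665∠2.9° A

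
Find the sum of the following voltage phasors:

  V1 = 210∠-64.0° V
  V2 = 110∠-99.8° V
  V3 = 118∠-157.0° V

Step 1 — Convert each phasor to rectangular form:
  V1 = 210·(cos(-64.0°) + j·sin(-64.0°)) = 92.06 - j188.7 V
  V2 = 110·(cos(-99.8°) + j·sin(-99.8°)) = -18.72 - j108.4 V
  V3 = 118·(cos(-157.0°) + j·sin(-157.0°)) = -108.6 - j46.11 V
Step 2 — Sum components: V_total = -35.28 - j343.2 V.
Step 3 — Convert to polar: |V_total| = 345.1 V, ∠V_total = -95.9°.

V_total = 345.1∠-95.9° V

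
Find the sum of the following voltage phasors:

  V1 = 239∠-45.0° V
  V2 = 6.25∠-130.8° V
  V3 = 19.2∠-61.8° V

Step 1 — Convert each phasor to rectangular form:
  V1 = 239·(cos(-45.0°) + j·sin(-45.0°)) = 169 - j169 V
  V2 = 6.25·(cos(-130.8°) + j·sin(-130.8°)) = -4.084 - j4.731 V
  V3 = 19.2·(cos(-61.8°) + j·sin(-61.8°)) = 9.073 - j16.92 V
Step 2 — Sum components: V_total = 174 - j190.7 V.
Step 3 — Convert to polar: |V_total| = 258.1 V, ∠V_total = -47.6°.

V_total = 258.1∠-47.6° V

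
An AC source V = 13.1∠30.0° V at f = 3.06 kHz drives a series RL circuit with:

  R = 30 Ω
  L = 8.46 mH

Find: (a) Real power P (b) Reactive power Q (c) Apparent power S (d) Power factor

Step 1 — Angular frequency: ω = 2π·f = 2π·3060 = 1.923e+04 rad/s.
Step 2 — Component impedances:
  R: Z = R = 30 Ω
  L: Z = jωL = j·1.923e+04·0.00846 = 0 + j162.7 Ω
Step 3 — Series combination: Z_total = R + L = 30 + j162.7 Ω = 165.4∠79.5° Ω.
Step 4 — Source phasor: V = 13.1∠30.0° V = 11.34 + j6.55 V.
Step 5 — Current: I = V / Z = 0.05139 - j0.06027 A = 0.0792∠-49.5° A.
Step 6 — Complex power: S = V·I* = 0.1882 + j1.02 VA.
Step 7 — Real power: P = Re(S) = 0.1882 W.
Step 8 — Reactive power: Q = Im(S) = 1.02 VAR.
Step 9 — Apparent power: |S| = 1.038 VA.
Step 10 — Power factor: PF = P/|S| = 0.1814 (lagging).

(a) P = 0.1882 W  (b) Q = 1.02 VAR  (c) S = 1.038 VA  (d) PF = 0.1814 (lagging)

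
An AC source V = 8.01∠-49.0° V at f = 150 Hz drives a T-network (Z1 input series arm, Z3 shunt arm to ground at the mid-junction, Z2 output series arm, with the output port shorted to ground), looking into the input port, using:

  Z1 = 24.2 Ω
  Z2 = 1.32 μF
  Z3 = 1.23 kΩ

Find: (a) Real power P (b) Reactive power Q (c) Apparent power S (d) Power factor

Step 1 — Angular frequency: ω = 2π·f = 2π·150 = 942.5 rad/s.
Step 2 — Component impedances:
  Z1: Z = R = 24.2 Ω
  Z2: Z = 1/(jωC) = -j/(ω·C) = 0 - j803.8 Ω
  Z3: Z = R = 1230 Ω
Step 3 — With the output port shorted to ground, the output series arm Z2 runs from the junction to ground; the shunt arm Z3 also runs from the junction to ground. They appear in parallel: Z3 || Z2 = 368.1 - j563.3 Ω.
Step 4 — Series with input arm Z1: Z_in = Z1 + (Z3 || Z2) = 392.3 - j563.3 Ω = 686.4∠-55.1° Ω.
Step 5 — Source phasor: V = 8.01∠-49.0° V = 5.255 - j6.045 V.
Step 6 — Current: I = V / Z = 0.0116 + j0.001249 A = 0.01167∠6.1° A.
Step 7 — Complex power: S = V·I* = 0.05342 - j0.0767 VA.
Step 8 — Real power: P = Re(S) = 0.05342 W.
Step 9 — Reactive power: Q = Im(S) = -0.0767 VAR.
Step 10 — Apparent power: |S| = 0.09347 VA.
Step 11 — Power factor: PF = P/|S| = 0.5715 (leading).

(a) P = 0.05342 W  (b) Q = -0.0767 VAR  (c) S = 0.09347 VA  (d) PF = 0.5715 (leading)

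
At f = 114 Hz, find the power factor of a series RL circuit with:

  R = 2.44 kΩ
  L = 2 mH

Step 1 — Angular frequency: ω = 2π·f = 2π·114 = 716.3 rad/s.
Step 2 — Component impedances:
  R: Z = R = 2440 Ω
  L: Z = jωL = j·716.3·0.002 = 0 + j1.433 Ω
Step 3 — Series combination: Z_total = R + L = 2440 + j1.433 Ω = 2440∠0.0° Ω.
Step 4 — Power factor: PF = cos(φ) = Re(Z)/|Z| = 2440/2440 = 1.
Step 5 — Type: Im(Z) = 1.433 ⇒ lagging (phase φ = 0.0°).

PF = 1 (lagging, φ = 0.0°)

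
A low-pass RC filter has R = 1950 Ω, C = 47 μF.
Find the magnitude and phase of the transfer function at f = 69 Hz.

Step 1 — Angular frequency: ω = 2π·69 = 433.5 rad/s.
Step 2 — Transfer function: H(jω) = 1/(1 + jωRC).
Step 3 — Denominator: 1 + jωRC = 1 + j·433.5·1950·4.7e-05 = 1 + j39.73.
Step 4 — H = 0.000633 - j0.02515.
Step 5 — Magnitude: |H| = 0.02516 (-32.0 dB); phase: φ = -88.6°.

|H| = 0.02516 (-32.0 dB), φ = -88.6°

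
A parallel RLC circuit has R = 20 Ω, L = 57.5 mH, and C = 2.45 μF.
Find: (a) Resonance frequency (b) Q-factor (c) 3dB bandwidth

Step 1 — Resonance: ω₀ = 1/√(LC) = 1/√(0.0575·2.45e-06) = 2664 rad/s.
Step 2 — f₀ = ω₀/(2π) = 424 Hz.
Step 3 — Parallel Q: Q = R/(ω₀L) = 20/(2664·0.0575) = 0.1306.
Step 4 — Bandwidth: Δω = ω₀/Q = 2.041e+04 rad/s; BW = Δω/(2π) = 3248 Hz.

(a) f₀ = 424 Hz  (b) Q = 0.1306  (c) BW = 3248 Hz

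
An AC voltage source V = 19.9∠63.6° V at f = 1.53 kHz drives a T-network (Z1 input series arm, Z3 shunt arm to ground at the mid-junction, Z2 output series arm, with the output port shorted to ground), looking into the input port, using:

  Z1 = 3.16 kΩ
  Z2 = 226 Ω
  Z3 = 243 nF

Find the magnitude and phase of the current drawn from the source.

Step 1 — Angular frequency: ω = 2π·f = 2π·1530 = 9613 rad/s.
Step 2 — Component impedances:
  Z1: Z = R = 3160 Ω
  Z2: Z = R = 226 Ω
  Z3: Z = 1/(jωC) = -j/(ω·C) = 0 - j428.1 Ω
Step 3 — With the output port shorted to ground, the output series arm Z2 runs from the junction to ground; the shunt arm Z3 also runs from the junction to ground. They appear in parallel: Z3 || Z2 = 176.7 - j93.31 Ω.
Step 4 — Series with input arm Z1: Z_in = Z1 + (Z3 || Z2) = 3337 - j93.31 Ω = 3338∠-1.6° Ω.
Step 5 — Source phasor: V = 19.9∠63.6° V = 8.848 + j17.82 V.
Step 6 — Ohm's law: I = V / Z_total = (8.848 + j17.82) / (3337 - j93.31) = 0.0025 + j0.005412 A.
Step 7 — Convert to polar: |I| = 0.005962 A, ∠I = 65.2°.

I = 0.005962∠65.2° A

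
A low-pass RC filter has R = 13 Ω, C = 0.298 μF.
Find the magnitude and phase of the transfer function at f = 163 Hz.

Step 1 — Angular frequency: ω = 2π·163 = 1024 rad/s.
Step 2 — Transfer function: H(jω) = 1/(1 + jωRC).
Step 3 — Denominator: 1 + jωRC = 1 + j·1024·13·2.98e-07 = 1 + j0.003968.
Step 4 — H = 1 - j0.003968.
Step 5 — Magnitude: |H| = 1 (-0.0 dB); phase: φ = -0.2°.

|H| = 1 (-0.0 dB), φ = -0.2°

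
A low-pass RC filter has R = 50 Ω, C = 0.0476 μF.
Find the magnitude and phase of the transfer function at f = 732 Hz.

Step 1 — Angular frequency: ω = 2π·732 = 4599 rad/s.
Step 2 — Transfer function: H(jω) = 1/(1 + jωRC).
Step 3 — Denominator: 1 + jωRC = 1 + j·4599·50·4.76e-08 = 1 + j0.01095.
Step 4 — H = 0.9999 - j0.01095.
Step 5 — Magnitude: |H| = 0.9999 (-0.0 dB); phase: φ = -0.6°.

|H| = 0.9999 (-0.0 dB), φ = -0.6°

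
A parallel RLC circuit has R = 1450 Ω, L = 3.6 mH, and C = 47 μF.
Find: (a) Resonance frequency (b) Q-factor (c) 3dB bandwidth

Step 1 — Resonance: ω₀ = 1/√(LC) = 1/√(0.0036·4.7e-05) = 2431 rad/s.
Step 2 — f₀ = ω₀/(2π) = 386.9 Hz.
Step 3 — Parallel Q: Q = R/(ω₀L) = 1450/(2431·0.0036) = 165.7.
Step 4 — Bandwidth: Δω = ω₀/Q = 14.67 rad/s; BW = Δω/(2π) = 2.335 Hz.

(a) f₀ = 386.9 Hz  (b) Q = 165.7  (c) BW = 2.335 Hz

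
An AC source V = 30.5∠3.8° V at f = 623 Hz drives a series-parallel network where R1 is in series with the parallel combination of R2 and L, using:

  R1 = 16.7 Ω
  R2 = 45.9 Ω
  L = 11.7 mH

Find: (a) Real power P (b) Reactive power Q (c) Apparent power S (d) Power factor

Step 1 — Angular frequency: ω = 2π·f = 2π·623 = 3914 rad/s.
Step 2 — Component impedances:
  R1: Z = R = 16.7 Ω
  R2: Z = R = 45.9 Ω
  L: Z = jωL = j·3914·0.0117 = 0 + j45.8 Ω
Step 3 — Parallel branch: R2 || L = 1/(1/R2 + 1/L) = 22.9 + j22.95 Ω.
Step 4 — Series with R1: Z_total = R1 + (R2 || L) = 39.6 + j22.95 Ω = 45.77∠30.1° Ω.
Step 5 — Source phasor: V = 30.5∠3.8° V = 30.43 + j2.021 V.
Step 6 — Current: I = V / Z = 0.5974 - j0.2952 A = 0.6664∠-26.3° A.
Step 7 — Complex power: S = V·I* = 17.59 + j10.19 VA.
Step 8 — Real power: P = Re(S) = 17.59 W.
Step 9 — Reactive power: Q = Im(S) = 10.19 VAR.
Step 10 — Apparent power: |S| = 20.32 VA.
Step 11 — Power factor: PF = P/|S| = 0.8652 (lagging).

(a) P = 17.59 W  (b) Q = 10.19 VAR  (c) S = 20.32 VA  (d) PF = 0.8652 (lagging)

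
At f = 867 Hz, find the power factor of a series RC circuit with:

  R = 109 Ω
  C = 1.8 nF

Step 1 — Angular frequency: ω = 2π·f = 2π·867 = 5448 rad/s.
Step 2 — Component impedances:
  R: Z = R = 109 Ω
  C: Z = 1/(jωC) = -j/(ω·C) = 0 - j1.02e+05 Ω
Step 3 — Series combination: Z_total = R + C = 109 - j1.02e+05 Ω = 1.02e+05∠-89.9° Ω.
Step 4 — Power factor: PF = cos(φ) = Re(Z)/|Z| = 109/1.02e+05 = 0.001069.
Step 5 — Type: Im(Z) = -1.02e+05 ⇒ leading (phase φ = -89.9°).

PF = 0.001069 (leading, φ = -89.9°)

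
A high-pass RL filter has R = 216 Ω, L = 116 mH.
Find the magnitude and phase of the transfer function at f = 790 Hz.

Step 1 — Angular frequency: ω = 2π·790 = 4964 rad/s.
Step 2 — Transfer function: H(jω) = jωL/(R + jωL).
Step 3 — Numerator jωL = j·575.8; denominator R + jωL = 216 + j575.8.
Step 4 — H = 0.8766 + j0.3289.
Step 5 — Magnitude: |H| = 0.9363 (-0.6 dB); phase: φ = 20.6°.

|H| = 0.9363 (-0.6 dB), φ = 20.6°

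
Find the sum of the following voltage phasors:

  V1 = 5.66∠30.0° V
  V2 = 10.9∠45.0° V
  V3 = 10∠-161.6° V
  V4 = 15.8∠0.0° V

Step 1 — Convert each phasor to rectangular form:
  V1 = 5.66·(cos(30.0°) + j·sin(30.0°)) = 4.902 + j2.83 V
  V2 = 10.9·(cos(45.0°) + j·sin(45.0°)) = 7.707 + j7.707 V
  V3 = 10·(cos(-161.6°) + j·sin(-161.6°)) = -9.489 - j3.156 V
  V4 = 15.8·(cos(0.0°) + j·sin(0.0°)) = 15.8 V
Step 2 — Sum components: V_total = 18.92 + j7.381 V.
Step 3 — Convert to polar: |V_total| = 20.31 V, ∠V_total = 21.3°.

V_total = 20.31∠21.3° V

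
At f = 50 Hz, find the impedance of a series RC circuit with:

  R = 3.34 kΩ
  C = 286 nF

Step 1 — Angular frequency: ω = 2π·f = 2π·50 = 314.2 rad/s.
Step 2 — Component impedances:
  R: Z = R = 3340 Ω
  C: Z = 1/(jωC) = -j/(ω·C) = 0 - j1.113e+04 Ω
Step 3 — Series combination: Z_total = R + C = 3340 - j1.113e+04 Ω = 1.162e+04∠-73.3° Ω.

Z = 3340 - j1.113e+04 Ω = 1.162e+04∠-73.3° Ω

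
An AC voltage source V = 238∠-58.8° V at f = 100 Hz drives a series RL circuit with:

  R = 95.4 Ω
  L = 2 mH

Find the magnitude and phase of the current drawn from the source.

Step 1 — Angular frequency: ω = 2π·f = 2π·100 = 628.3 rad/s.
Step 2 — Component impedances:
  R: Z = R = 95.4 Ω
  L: Z = jωL = j·628.3·0.002 = 0 + j1.257 Ω
Step 3 — Series combination: Z_total = R + L = 95.4 + j1.257 Ω = 95.41∠0.8° Ω.
Step 4 — Source phasor: V = 238∠-58.8° V = 123.3 - j203.6 V.
Step 5 — Ohm's law: I = V / Z_total = (123.3 - j203.6) / (95.4 + j1.257) = 1.264 - j2.151 A.
Step 6 — Convert to polar: |I| = 2.495 A, ∠I = -59.6°.

I = 2.495∠-59.6° A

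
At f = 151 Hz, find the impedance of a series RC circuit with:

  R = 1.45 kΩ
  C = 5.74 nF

Step 1 — Angular frequency: ω = 2π·f = 2π·151 = 948.8 rad/s.
Step 2 — Component impedances:
  R: Z = R = 1450 Ω
  C: Z = 1/(jωC) = -j/(ω·C) = 0 - j1.836e+05 Ω
Step 3 — Series combination: Z_total = R + C = 1450 - j1.836e+05 Ω = 1.836e+05∠-89.5° Ω.

Z = 1450 - j1.836e+05 Ω = 1.836e+05∠-89.5° Ω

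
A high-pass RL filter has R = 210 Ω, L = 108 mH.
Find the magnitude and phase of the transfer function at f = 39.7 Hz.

Step 1 — Angular frequency: ω = 2π·39.7 = 249.4 rad/s.
Step 2 — Transfer function: H(jω) = jωL/(R + jωL).
Step 3 — Numerator jωL = j·26.94; denominator R + jωL = 210 + j26.94.
Step 4 — H = 0.01619 + j0.1262.
Step 5 — Magnitude: |H| = 0.1272 (-17.9 dB); phase: φ = 82.7°.

|H| = 0.1272 (-17.9 dB), φ = 82.7°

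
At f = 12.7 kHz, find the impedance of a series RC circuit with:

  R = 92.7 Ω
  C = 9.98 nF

Step 1 — Angular frequency: ω = 2π·f = 2π·1.27e+04 = 7.98e+04 rad/s.
Step 2 — Component impedances:
  R: Z = R = 92.7 Ω
  C: Z = 1/(jωC) = -j/(ω·C) = 0 - j1256 Ω
Step 3 — Series combination: Z_total = R + C = 92.7 - j1256 Ω = 1259∠-85.8° Ω.

Z = 92.7 - j1256 Ω = 1259∠-85.8° Ω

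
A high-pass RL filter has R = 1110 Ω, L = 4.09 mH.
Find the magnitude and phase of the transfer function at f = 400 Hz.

Step 1 — Angular frequency: ω = 2π·400 = 2513 rad/s.
Step 2 — Transfer function: H(jω) = jωL/(R + jωL).
Step 3 — Numerator jωL = j·10.28; denominator R + jωL = 1110 + j10.28.
Step 4 — H = 8.575e-05 + j0.00926.
Step 5 — Magnitude: |H| = 0.00926 (-40.7 dB); phase: φ = 89.5°.

|H| = 0.00926 (-40.7 dB), φ = 89.5°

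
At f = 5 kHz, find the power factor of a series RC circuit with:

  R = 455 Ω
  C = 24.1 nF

Step 1 — Angular frequency: ω = 2π·f = 2π·5000 = 3.142e+04 rad/s.
Step 2 — Component impedances:
  R: Z = R = 455 Ω
  C: Z = 1/(jωC) = -j/(ω·C) = 0 - j1321 Ω
Step 3 — Series combination: Z_total = R + C = 455 - j1321 Ω = 1397∠-71.0° Ω.
Step 4 — Power factor: PF = cos(φ) = Re(Z)/|Z| = 455/1397 = 0.3257.
Step 5 — Type: Im(Z) = -1321 ⇒ leading (phase φ = -71.0°).

PF = 0.3257 (leading, φ = -71.0°)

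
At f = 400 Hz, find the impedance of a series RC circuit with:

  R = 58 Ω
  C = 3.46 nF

Step 1 — Angular frequency: ω = 2π·f = 2π·400 = 2513 rad/s.
Step 2 — Component impedances:
  R: Z = R = 58 Ω
  C: Z = 1/(jωC) = -j/(ω·C) = 0 - j1.15e+05 Ω
Step 3 — Series combination: Z_total = R + C = 58 - j1.15e+05 Ω = 1.15e+05∠-90.0° Ω.

Z = 58 - j1.15e+05 Ω = 1.15e+05∠-90.0° Ω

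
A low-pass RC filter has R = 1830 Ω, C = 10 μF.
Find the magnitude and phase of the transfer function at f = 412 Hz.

Step 1 — Angular frequency: ω = 2π·412 = 2589 rad/s.
Step 2 — Transfer function: H(jω) = 1/(1 + jωRC).
Step 3 — Denominator: 1 + jωRC = 1 + j·2589·1830·1e-05 = 1 + j47.37.
Step 4 — H = 0.0004454 - j0.0211.
Step 5 — Magnitude: |H| = 0.0211 (-33.5 dB); phase: φ = -88.8°.

|H| = 0.0211 (-33.5 dB), φ = -88.8°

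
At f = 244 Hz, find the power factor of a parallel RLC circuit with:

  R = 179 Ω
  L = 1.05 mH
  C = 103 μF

Step 1 — Angular frequency: ω = 2π·f = 2π·244 = 1533 rad/s.
Step 2 — Component impedances:
  R: Z = R = 179 Ω
  L: Z = jωL = j·1533·0.00105 = 0 + j1.61 Ω
  C: Z = 1/(jωC) = -j/(ω·C) = 0 - j6.333 Ω
Step 3 — Parallel combination: 1/Z_total = 1/R + 1/L + 1/C; Z_total = 0.02602 + j2.158 Ω = 2.158∠89.3° Ω.
Step 4 — Power factor: PF = cos(φ) = Re(Z)/|Z| = 0.02602/2.158 = 0.01206.
Step 5 — Type: Im(Z) = 2.158 ⇒ lagging (phase φ = 89.3°).

PF = 0.01206 (lagging, φ = 89.3°)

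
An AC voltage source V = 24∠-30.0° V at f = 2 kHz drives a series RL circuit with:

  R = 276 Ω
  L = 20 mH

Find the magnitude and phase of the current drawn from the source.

Step 1 — Angular frequency: ω = 2π·f = 2π·2000 = 1.257e+04 rad/s.
Step 2 — Component impedances:
  R: Z = R = 276 Ω
  L: Z = jωL = j·1.257e+04·0.02 = 0 + j251.3 Ω
Step 3 — Series combination: Z_total = R + L = 276 + j251.3 Ω = 373.3∠42.3° Ω.
Step 4 — Source phasor: V = 24∠-30.0° V = 20.78 - j12 V.
Step 5 — Ohm's law: I = V / Z_total = (20.78 - j12) / (276 + j251.3) = 0.01952 - j0.06126 A.
Step 6 — Convert to polar: |I| = 0.06429 A, ∠I = -72.3°.

I = 0.06429∠-72.3° A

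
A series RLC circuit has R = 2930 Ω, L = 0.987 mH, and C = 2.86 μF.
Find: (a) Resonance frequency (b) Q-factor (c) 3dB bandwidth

Step 1 — Resonance: ω₀ = 1/√(LC) = 1/√(0.000987·2.86e-06) = 1.882e+04 rad/s.
Step 2 — f₀ = ω₀/(2π) = 2996 Hz.
Step 3 — Series Q: Q = ω₀L/R = 1.882e+04·0.000987/2930 = 0.00634.
Step 4 — Bandwidth: Δω = ω₀/Q = 2.969e+06 rad/s; BW = Δω/(2π) = 4.725e+05 Hz.

(a) f₀ = 2996 Hz  (b) Q = 0.00634  (c) BW = 4.725e+05 Hz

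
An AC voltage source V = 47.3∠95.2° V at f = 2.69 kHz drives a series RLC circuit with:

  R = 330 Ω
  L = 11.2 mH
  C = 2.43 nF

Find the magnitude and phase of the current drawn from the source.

Step 1 — Angular frequency: ω = 2π·f = 2π·2690 = 1.69e+04 rad/s.
Step 2 — Component impedances:
  R: Z = R = 330 Ω
  L: Z = jωL = j·1.69e+04·0.0112 = 0 + j189.3 Ω
  C: Z = 1/(jωC) = -j/(ω·C) = 0 - j2.435e+04 Ω
Step 3 — Series combination: Z_total = R + L + C = 330 - j2.416e+04 Ω = 2.416e+04∠-89.2° Ω.
Step 4 — Source phasor: V = 47.3∠95.2° V = -4.287 + j47.11 V.
Step 5 — Ohm's law: I = V / Z_total = (-4.287 + j47.11) / (330 - j2.416e+04) = -0.001952 - j0.0001508 A.
Step 6 — Convert to polar: |I| = 0.001958 A, ∠I = -175.6°.

I = 0.001958∠-175.6° A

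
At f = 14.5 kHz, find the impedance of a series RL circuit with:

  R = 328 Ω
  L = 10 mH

Step 1 — Angular frequency: ω = 2π·f = 2π·1.45e+04 = 9.111e+04 rad/s.
Step 2 — Component impedances:
  R: Z = R = 328 Ω
  L: Z = jωL = j·9.111e+04·0.01 = 0 + j911.1 Ω
Step 3 — Series combination: Z_total = R + L = 328 + j911.1 Ω = 968.3∠70.2° Ω.

Z = 328 + j911.1 Ω = 968.3∠70.2° Ω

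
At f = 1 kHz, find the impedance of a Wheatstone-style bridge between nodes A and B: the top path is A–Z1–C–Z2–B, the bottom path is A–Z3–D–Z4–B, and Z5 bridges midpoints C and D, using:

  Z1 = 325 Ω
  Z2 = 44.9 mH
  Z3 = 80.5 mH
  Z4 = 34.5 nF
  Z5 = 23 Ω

Step 1 — Angular frequency: ω = 2π·f = 2π·1000 = 6283 rad/s.
Step 2 — Component impedances:
  Z1: Z = R = 325 Ω
  Z2: Z = jωL = j·6283·0.0449 = 0 + j282.1 Ω
  Z3: Z = jωL = j·6283·0.0805 = 0 + j505.8 Ω
  Z4: Z = 1/(jωC) = -j/(ω·C) = 0 - j4613 Ω
  Z5: Z = R = 23 Ω
Step 3 — Bridge requires nodal analysis (the Z5 bridge couples midpoints C and D, so the two paths cannot be reduced to a simple series/parallel combination). Setting node B to ground and injecting 1 A at node A, the 3-node admittance system at A, C, D solves to V_A = Z_AB = 228.4 + j440.9 Ω = 496.6∠62.6° Ω.

Z = 228.4 + j440.9 Ω = 496.6∠62.6° Ω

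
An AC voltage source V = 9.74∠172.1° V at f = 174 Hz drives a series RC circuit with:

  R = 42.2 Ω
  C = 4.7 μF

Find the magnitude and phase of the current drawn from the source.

Step 1 — Angular frequency: ω = 2π·f = 2π·174 = 1093 rad/s.
Step 2 — Component impedances:
  R: Z = R = 42.2 Ω
  C: Z = 1/(jωC) = -j/(ω·C) = 0 - j194.6 Ω
Step 3 — Series combination: Z_total = R + C = 42.2 - j194.6 Ω = 199.1∠-77.8° Ω.
Step 4 — Source phasor: V = 9.74∠172.1° V = -9.648 + j1.339 V.
Step 5 — Ohm's law: I = V / Z_total = (-9.648 + j1.339) / (42.2 - j194.6) = -0.01684 - j0.04592 A.
Step 6 — Convert to polar: |I| = 0.04891 A, ∠I = -110.1°.

I = 0.04891∠-110.1° A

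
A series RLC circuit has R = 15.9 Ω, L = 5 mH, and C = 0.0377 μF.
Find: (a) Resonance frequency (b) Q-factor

Step 1 — Resonance condition Im(Z)=0 gives ω₀ = 1/√(LC).
Step 2 — ω₀ = 1/√(0.005·3.77e-08) = 7.284e+04 rad/s.
Step 3 — f₀ = ω₀/(2π) = 1.159e+04 Hz.
Step 4 — Series Q: Q = ω₀L/R = 7.284e+04·0.005/15.9 = 22.9.

(a) f₀ = 1.159e+04 Hz  (b) Q = 22.9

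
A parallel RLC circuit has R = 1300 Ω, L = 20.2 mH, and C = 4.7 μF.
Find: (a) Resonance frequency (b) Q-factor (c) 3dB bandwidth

Step 1 — Resonance: ω₀ = 1/√(LC) = 1/√(0.0202·4.7e-06) = 3245 rad/s.
Step 2 — f₀ = ω₀/(2π) = 516.5 Hz.
Step 3 — Parallel Q: Q = R/(ω₀L) = 1300/(3245·0.0202) = 19.83.
Step 4 — Bandwidth: Δω = ω₀/Q = 163.7 rad/s; BW = Δω/(2π) = 26.05 Hz.

(a) f₀ = 516.5 Hz  (b) Q = 19.83  (c) BW = 26.05 Hz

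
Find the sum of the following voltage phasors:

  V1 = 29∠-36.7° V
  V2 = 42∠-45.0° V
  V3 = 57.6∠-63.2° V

Step 1 — Convert each phasor to rectangular form:
  V1 = 29·(cos(-36.7°) + j·sin(-36.7°)) = 23.25 - j17.33 V
  V2 = 42·(cos(-45.0°) + j·sin(-45.0°)) = 29.7 - j29.7 V
  V3 = 57.6·(cos(-63.2°) + j·sin(-63.2°)) = 25.97 - j51.41 V
Step 2 — Sum components: V_total = 78.92 - j98.44 V.
Step 3 — Convert to polar: |V_total| = 126.2 V, ∠V_total = -51.3°.

V_total = 126.2∠-51.3° V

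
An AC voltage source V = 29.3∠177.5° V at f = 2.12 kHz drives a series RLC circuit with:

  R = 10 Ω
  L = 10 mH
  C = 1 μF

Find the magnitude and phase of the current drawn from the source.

Step 1 — Angular frequency: ω = 2π·f = 2π·2120 = 1.332e+04 rad/s.
Step 2 — Component impedances:
  R: Z = R = 10 Ω
  L: Z = jωL = j·1.332e+04·0.01 = 0 + j133.2 Ω
  C: Z = 1/(jωC) = -j/(ω·C) = 0 - j75.07 Ω
Step 3 — Series combination: Z_total = R + L + C = 10 + j58.13 Ω = 58.98∠80.2° Ω.
Step 4 — Source phasor: V = 29.3∠177.5° V = -29.27 + j1.278 V.
Step 5 — Ohm's law: I = V / Z_total = (-29.27 + j1.278) / (10 + j58.13) = -0.06278 + j0.4928 A.
Step 6 — Convert to polar: |I| = 0.4967 A, ∠I = 97.3°.

I = 0.4967∠97.3° A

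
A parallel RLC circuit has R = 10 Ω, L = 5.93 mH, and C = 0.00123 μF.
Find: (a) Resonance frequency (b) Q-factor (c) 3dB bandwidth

Step 1 — Resonance: ω₀ = 1/√(LC) = 1/√(0.00593·1.23e-09) = 3.703e+05 rad/s.
Step 2 — f₀ = ω₀/(2π) = 5.893e+04 Hz.
Step 3 — Parallel Q: Q = R/(ω₀L) = 10/(3.703e+05·0.00593) = 0.004554.
Step 4 — Bandwidth: Δω = ω₀/Q = 8.13e+07 rad/s; BW = Δω/(2π) = 1.294e+07 Hz.

(a) f₀ = 5.893e+04 Hz  (b) Q = 0.004554  (c) BW = 1.294e+07 Hz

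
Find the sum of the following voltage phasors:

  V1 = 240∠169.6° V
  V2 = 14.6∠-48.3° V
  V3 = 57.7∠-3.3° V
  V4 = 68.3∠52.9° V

Step 1 — Convert each phasor to rectangular form:
  V1 = 240·(cos(169.6°) + j·sin(169.6°)) = -236.1 + j43.32 V
  V2 = 14.6·(cos(-48.3°) + j·sin(-48.3°)) = 9.712 - j10.9 V
  V3 = 57.7·(cos(-3.3°) + j·sin(-3.3°)) = 57.6 - j3.321 V
  V4 = 68.3·(cos(52.9°) + j·sin(52.9°)) = 41.2 + j54.47 V
Step 2 — Sum components: V_total = -127.5 + j83.58 V.
Step 3 — Convert to polar: |V_total| = 152.5 V, ∠V_total = 146.8°.

V_total = 152.5∠146.8° V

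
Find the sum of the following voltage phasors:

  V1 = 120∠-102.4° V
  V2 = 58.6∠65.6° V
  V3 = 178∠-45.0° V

Step 1 — Convert each phasor to rectangular form:
  V1 = 120·(cos(-102.4°) + j·sin(-102.4°)) = -25.77 - j117.2 V
  V2 = 58.6·(cos(65.6°) + j·sin(65.6°)) = 24.21 + j53.37 V
  V3 = 178·(cos(-45.0°) + j·sin(-45.0°)) = 125.9 - j125.9 V
Step 2 — Sum components: V_total = 124.3 - j189.7 V.
Step 3 — Convert to polar: |V_total| = 226.8 V, ∠V_total = -56.8°.

V_total = 226.8∠-56.8° V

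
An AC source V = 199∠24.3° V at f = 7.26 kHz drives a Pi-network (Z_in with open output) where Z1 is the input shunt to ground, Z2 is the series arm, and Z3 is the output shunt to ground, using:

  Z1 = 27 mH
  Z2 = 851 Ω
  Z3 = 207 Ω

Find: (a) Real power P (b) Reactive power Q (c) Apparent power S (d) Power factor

Step 1 — Angular frequency: ω = 2π·f = 2π·7260 = 4.562e+04 rad/s.
Step 2 — Component impedances:
  Z1: Z = jωL = j·4.562e+04·0.027 = 0 + j1232 Ω
  Z2: Z = R = 851 Ω
  Z3: Z = R = 207 Ω
Step 3 — With open output, the series arm Z2 and the output shunt Z3 appear in series to ground: Z2 + Z3 = 1058 Ω.
Step 4 — Parallel with input shunt Z1: Z_in = Z1 || (Z2 + Z3) = 608.8 + j523 Ω = 802.5∠40.7° Ω.
Step 5 — Source phasor: V = 199∠24.3° V = 181.4 + j81.89 V.
Step 6 — Current: I = V / Z = 0.2379 - j0.06986 A = 0.248∠-16.4° A.
Step 7 — Complex power: S = V·I* = 37.43 + j32.15 VA.
Step 8 — Real power: P = Re(S) = 37.43 W.
Step 9 — Reactive power: Q = Im(S) = 32.15 VAR.
Step 10 — Apparent power: |S| = 49.34 VA.
Step 11 — Power factor: PF = P/|S| = 0.7586 (lagging).

(a) P = 37.43 W  (b) Q = 32.15 VAR  (c) S = 49.34 VA  (d) PF = 0.7586 (lagging)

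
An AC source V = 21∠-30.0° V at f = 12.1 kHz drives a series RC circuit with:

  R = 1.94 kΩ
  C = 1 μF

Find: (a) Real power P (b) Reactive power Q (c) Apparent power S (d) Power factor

Step 1 — Angular frequency: ω = 2π·f = 2π·1.21e+04 = 7.603e+04 rad/s.
Step 2 — Component impedances:
  R: Z = R = 1940 Ω
  C: Z = 1/(jωC) = -j/(ω·C) = 0 - j13.15 Ω
Step 3 — Series combination: Z_total = R + C = 1940 - j13.15 Ω = 1940∠-0.4° Ω.
Step 4 — Source phasor: V = 21∠-30.0° V = 18.19 - j10.5 V.
Step 5 — Current: I = V / Z = 0.009411 - j0.005349 A = 0.01082∠-29.6° A.
Step 6 — Complex power: S = V·I* = 0.2273 - j0.001541 VA.
Step 7 — Real power: P = Re(S) = 0.2273 W.
Step 8 — Reactive power: Q = Im(S) = -0.001541 VAR.
Step 9 — Apparent power: |S| = 0.2273 VA.
Step 10 — Power factor: PF = P/|S| = 1 (leading).

(a) P = 0.2273 W  (b) Q = -0.001541 VAR  (c) S = 0.2273 VA  (d) PF = 1 (leading)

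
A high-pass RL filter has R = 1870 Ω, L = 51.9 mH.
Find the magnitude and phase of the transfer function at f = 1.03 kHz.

Step 1 — Angular frequency: ω = 2π·1030 = 6472 rad/s.
Step 2 — Transfer function: H(jω) = jωL/(R + jωL).
Step 3 — Numerator jωL = j·335.9; denominator R + jωL = 1870 + j335.9.
Step 4 — H = 0.03125 + j0.174.
Step 5 — Magnitude: |H| = 0.1768 (-15.1 dB); phase: φ = 79.8°.

|H| = 0.1768 (-15.1 dB), φ = 79.8°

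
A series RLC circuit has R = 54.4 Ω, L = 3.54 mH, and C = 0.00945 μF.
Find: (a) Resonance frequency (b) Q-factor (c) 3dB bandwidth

Step 1 — Resonance condition Im(Z)=0 gives ω₀ = 1/√(LC).
Step 2 — ω₀ = 1/√(0.00354·9.45e-09) = 1.729e+05 rad/s.
Step 3 — f₀ = ω₀/(2π) = 2.752e+04 Hz.
Step 4 — Series Q: Q = ω₀L/R = 1.729e+05·0.00354/54.4 = 11.25.
Step 5 — 3dB bandwidth: Δω = ω₀/Q = 1.537e+04 rad/s; BW = Δω/(2π) = 2446 Hz.

(a) f₀ = 2.752e+04 Hz  (b) Q = 11.25  (c) BW = 2446 Hz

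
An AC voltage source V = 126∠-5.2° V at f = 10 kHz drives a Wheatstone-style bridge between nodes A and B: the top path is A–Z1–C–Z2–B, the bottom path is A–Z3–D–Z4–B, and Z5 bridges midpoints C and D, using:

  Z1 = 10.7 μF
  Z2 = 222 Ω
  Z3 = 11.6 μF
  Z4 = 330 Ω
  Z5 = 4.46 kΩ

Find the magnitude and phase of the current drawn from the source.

Step 1 — Angular frequency: ω = 2π·f = 2π·1e+04 = 6.283e+04 rad/s.
Step 2 — Component impedances:
  Z1: Z = 1/(jωC) = -j/(ω·C) = 0 - j1.487 Ω
  Z2: Z = R = 222 Ω
  Z3: Z = 1/(jωC) = -j/(ω·C) = 0 - j1.372 Ω
  Z4: Z = R = 330 Ω
  Z5: Z = R = 4460 Ω
Step 3 — Bridge requires nodal analysis (the Z5 bridge couples midpoints C and D, so the two paths cannot be reduced to a simple series/parallel combination). Setting node B to ground and injecting 1 A at node A, the 3-node admittance system at A, C, D solves to V_A = Z_AB = 132.7 - j0.7535 Ω = 132.7∠-0.3° Ω.
Step 4 — Source phasor: V = 126∠-5.2° V = 125.5 - j11.42 V.
Step 5 — Ohm's law: I = V / Z_total = (125.5 - j11.42) / (132.7 - j0.7535) = 0.9459 - j0.08067 A.
Step 6 — Convert to polar: |I| = 0.9494 A, ∠I = -4.9°.

I = 0.9494∠-4.9° A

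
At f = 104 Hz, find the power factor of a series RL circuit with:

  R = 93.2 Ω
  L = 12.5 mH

Step 1 — Angular frequency: ω = 2π·f = 2π·104 = 653.5 rad/s.
Step 2 — Component impedances:
  R: Z = R = 93.2 Ω
  L: Z = jωL = j·653.5·0.0125 = 0 + j8.168 Ω
Step 3 — Series combination: Z_total = R + L = 93.2 + j8.168 Ω = 93.56∠5.0° Ω.
Step 4 — Power factor: PF = cos(φ) = Re(Z)/|Z| = 93.2/93.56 = 0.9962.
Step 5 — Type: Im(Z) = 8.168 ⇒ lagging (phase φ = 5.0°).

PF = 0.9962 (lagging, φ = 5.0°)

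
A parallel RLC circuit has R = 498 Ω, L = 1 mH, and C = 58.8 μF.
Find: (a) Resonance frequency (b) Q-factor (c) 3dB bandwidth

Step 1 — Resonance: ω₀ = 1/√(LC) = 1/√(0.001·5.88e-05) = 4124 rad/s.
Step 2 — f₀ = ω₀/(2π) = 656.3 Hz.
Step 3 — Parallel Q: Q = R/(ω₀L) = 498/(4124·0.001) = 120.8.
Step 4 — Bandwidth: Δω = ω₀/Q = 34.15 rad/s; BW = Δω/(2π) = 5.435 Hz.

(a) f₀ = 656.3 Hz  (b) Q = 120.8  (c) BW = 5.435 Hz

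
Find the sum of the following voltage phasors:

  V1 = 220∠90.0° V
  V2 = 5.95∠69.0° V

Step 1 — Convert each phasor to rectangular form:
  V1 = 220·(cos(90.0°) + j·sin(90.0°)) = 0 + j220 V
  V2 = 5.95·(cos(69.0°) + j·sin(69.0°)) = 2.132 + j5.555 V
Step 2 — Sum components: V_total = 2.132 + j225.6 V.
Step 3 — Convert to polar: |V_total| = 225.6 V, ∠V_total = 89.5°.

V_total = 225.6∠89.5° V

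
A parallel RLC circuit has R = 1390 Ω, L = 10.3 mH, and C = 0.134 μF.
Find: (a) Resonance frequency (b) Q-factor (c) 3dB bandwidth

Step 1 — Resonance: ω₀ = 1/√(LC) = 1/√(0.0103·1.34e-07) = 2.692e+04 rad/s.
Step 2 — f₀ = ω₀/(2π) = 4284 Hz.
Step 3 — Parallel Q: Q = R/(ω₀L) = 1390/(2.692e+04·0.0103) = 5.014.
Step 4 — Bandwidth: Δω = ω₀/Q = 5369 rad/s; BW = Δω/(2π) = 854.5 Hz.

(a) f₀ = 4284 Hz  (b) Q = 5.014  (c) BW = 854.5 Hz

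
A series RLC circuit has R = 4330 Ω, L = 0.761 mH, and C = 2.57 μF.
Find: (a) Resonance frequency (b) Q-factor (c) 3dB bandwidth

Step 1 — Resonance: ω₀ = 1/√(LC) = 1/√(0.000761·2.57e-06) = 2.261e+04 rad/s.
Step 2 — f₀ = ω₀/(2π) = 3599 Hz.
Step 3 — Series Q: Q = ω₀L/R = 2.261e+04·0.000761/4330 = 0.003974.
Step 4 — Bandwidth: Δω = ω₀/Q = 5.69e+06 rad/s; BW = Δω/(2π) = 9.056e+05 Hz.

(a) f₀ = 3599 Hz  (b) Q = 0.003974  (c) BW = 9.056e+05 Hz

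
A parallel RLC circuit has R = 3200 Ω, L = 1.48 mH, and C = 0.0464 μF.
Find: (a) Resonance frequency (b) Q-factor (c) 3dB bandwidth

Step 1 — Resonance: ω₀ = 1/√(LC) = 1/√(0.00148·4.64e-08) = 1.207e+05 rad/s.
Step 2 — f₀ = ω₀/(2π) = 1.921e+04 Hz.
Step 3 — Parallel Q: Q = R/(ω₀L) = 3200/(1.207e+05·0.00148) = 17.92.
Step 4 — Bandwidth: Δω = ω₀/Q = 6735 rad/s; BW = Δω/(2π) = 1072 Hz.

(a) f₀ = 1.921e+04 Hz  (b) Q = 17.92  (c) BW = 1072 Hz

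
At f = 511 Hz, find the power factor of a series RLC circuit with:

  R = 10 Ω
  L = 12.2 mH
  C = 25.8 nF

Step 1 — Angular frequency: ω = 2π·f = 2π·511 = 3211 rad/s.
Step 2 — Component impedances:
  R: Z = R = 10 Ω
  L: Z = jωL = j·3211·0.0122 = 0 + j39.17 Ω
  C: Z = 1/(jωC) = -j/(ω·C) = 0 - j1.207e+04 Ω
Step 3 — Series combination: Z_total = R + L + C = 10 - j1.203e+04 Ω = 1.203e+04∠-90.0° Ω.
Step 4 — Power factor: PF = cos(φ) = Re(Z)/|Z| = 10/12032.8 = 0.0008311.
Step 5 — Type: Im(Z) = -1.203e+04 ⇒ leading (phase φ = -90.0°).

PF = 0.0008311 (leading, φ = -90.0°)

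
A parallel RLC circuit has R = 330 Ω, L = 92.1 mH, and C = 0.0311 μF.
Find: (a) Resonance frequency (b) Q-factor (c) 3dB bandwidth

Step 1 — Resonance: ω₀ = 1/√(LC) = 1/√(0.0921·3.11e-08) = 1.868e+04 rad/s.
Step 2 — f₀ = ω₀/(2π) = 2974 Hz.
Step 3 — Parallel Q: Q = R/(ω₀L) = 330/(1.868e+04·0.0921) = 0.1918.
Step 4 — Bandwidth: Δω = ω₀/Q = 9.744e+04 rad/s; BW = Δω/(2π) = 1.551e+04 Hz.

(a) f₀ = 2974 Hz  (b) Q = 0.1918  (c) BW = 1.551e+04 Hz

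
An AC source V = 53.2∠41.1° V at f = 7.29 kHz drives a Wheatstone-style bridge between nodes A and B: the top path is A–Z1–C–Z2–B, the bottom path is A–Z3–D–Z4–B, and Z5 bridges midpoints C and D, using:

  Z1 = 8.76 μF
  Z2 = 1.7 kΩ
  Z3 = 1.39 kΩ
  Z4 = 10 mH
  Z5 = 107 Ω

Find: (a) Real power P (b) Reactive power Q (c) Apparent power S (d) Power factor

Step 1 — Angular frequency: ω = 2π·f = 2π·7290 = 4.58e+04 rad/s.
Step 2 — Component impedances:
  Z1: Z = 1/(jωC) = -j/(ω·C) = 0 - j2.492 Ω
  Z2: Z = R = 1700 Ω
  Z3: Z = R = 1390 Ω
  Z4: Z = jωL = j·4.58e+04·0.01 = 0 + j458 Ω
  Z5: Z = R = 107 Ω
Step 3 — Bridge requires nodal analysis (the Z5 bridge couples midpoints C and D, so the two paths cannot be reduced to a simple series/parallel combination). Setting node B to ground and injecting 1 A at node A, the 3-node admittance system at A, C, D solves to V_A = Z_AB = 191.7 + j381.8 Ω = 427.2∠63.3° Ω.
Step 4 — Source phasor: V = 53.2∠41.1° V = 40.09 + j34.97 V.
Step 5 — Current: I = V / Z = 0.1153 - j0.04713 A = 0.1245∠-22.2° A.
Step 6 — Complex power: S = V·I* = 2.973 + j5.921 VA.
Step 7 — Real power: P = Re(S) = 2.973 W.
Step 8 — Reactive power: Q = Im(S) = 5.921 VAR.
Step 9 — Apparent power: |S| = 6.625 VA.
Step 10 — Power factor: PF = P/|S| = 0.4487 (lagging).

(a) P = 2.973 W  (b) Q = 5.921 VAR  (c) S = 6.625 VA  (d) PF = 0.4487 (lagging)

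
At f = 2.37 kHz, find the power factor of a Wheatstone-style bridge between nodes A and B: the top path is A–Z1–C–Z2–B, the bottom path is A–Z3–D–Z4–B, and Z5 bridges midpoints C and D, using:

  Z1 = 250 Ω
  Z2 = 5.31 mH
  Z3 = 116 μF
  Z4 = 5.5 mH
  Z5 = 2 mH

Step 1 — Angular frequency: ω = 2π·f = 2π·2370 = 1.489e+04 rad/s.
Step 2 — Component impedances:
  Z1: Z = R = 250 Ω
  Z2: Z = jωL = j·1.489e+04·0.00531 = 0 + j79.07 Ω
  Z3: Z = 1/(jωC) = -j/(ω·C) = 0 - j0.5789 Ω
  Z4: Z = jωL = j·1.489e+04·0.0055 = 0 + j81.9 Ω
  Z5: Z = jωL = j·1.489e+04·0.002 = 0 + j29.78 Ω
Step 3 — Bridge requires nodal analysis (the Z5 bridge couples midpoints C and D, so the two paths cannot be reduced to a simple series/parallel combination). Setting node B to ground and injecting 1 A at node A, the 3-node admittance system at A, C, D solves to V_A = Z_AB = 0.5905 + j46.1 Ω = 46.1∠89.3° Ω.
Step 4 — Power factor: PF = cos(φ) = Re(Z)/|Z| = 0.5905/46.1 = 0.01281.
Step 5 — Type: Im(Z) = 46.1 ⇒ lagging (phase φ = 89.3°).

PF = 0.01281 (lagging, φ = 89.3°)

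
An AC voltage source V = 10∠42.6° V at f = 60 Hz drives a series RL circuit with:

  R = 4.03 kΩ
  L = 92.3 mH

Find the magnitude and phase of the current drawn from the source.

Step 1 — Angular frequency: ω = 2π·f = 2π·60 = 377 rad/s.
Step 2 — Component impedances:
  R: Z = R = 4030 Ω
  L: Z = jωL = j·377·0.0923 = 0 + j34.8 Ω
Step 3 — Series combination: Z_total = R + L = 4030 + j34.8 Ω = 4030∠0.5° Ω.
Step 4 — Source phasor: V = 10∠42.6° V = 7.361 + j6.769 V.
Step 5 — Ohm's law: I = V / Z_total = (7.361 + j6.769) / (4030 + j34.8) = 0.001841 + j0.001664 A.
Step 6 — Convert to polar: |I| = 0.002481 A, ∠I = 42.1°.

I = 0.002481∠42.1° A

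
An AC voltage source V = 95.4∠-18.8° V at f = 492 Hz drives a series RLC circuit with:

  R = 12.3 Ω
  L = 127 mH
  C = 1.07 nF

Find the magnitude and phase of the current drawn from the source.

Step 1 — Angular frequency: ω = 2π·f = 2π·492 = 3091 rad/s.
Step 2 — Component impedances:
  R: Z = R = 12.3 Ω
  L: Z = jωL = j·3091·0.127 = 0 + j392.6 Ω
  C: Z = 1/(jωC) = -j/(ω·C) = 0 - j3.023e+05 Ω
Step 3 — Series combination: Z_total = R + L + C = 12.3 - j3.019e+05 Ω = 3.019e+05∠-90.0° Ω.
Step 4 — Source phasor: V = 95.4∠-18.8° V = 90.31 - j30.74 V.
Step 5 — Ohm's law: I = V / Z_total = (90.31 - j30.74) / (12.3 - j3.019e+05) = 0.0001018 + j0.0002991 A.
Step 6 — Convert to polar: |I| = 0.000316 A, ∠I = 71.2°.

I = 0.000316∠71.2° A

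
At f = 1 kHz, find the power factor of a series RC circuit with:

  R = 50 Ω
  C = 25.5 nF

Step 1 — Angular frequency: ω = 2π·f = 2π·1000 = 6283 rad/s.
Step 2 — Component impedances:
  R: Z = R = 50 Ω
  C: Z = 1/(jωC) = -j/(ω·C) = 0 - j6241 Ω
Step 3 — Series combination: Z_total = R + C = 50 - j6241 Ω = 6242∠-89.5° Ω.
Step 4 — Power factor: PF = cos(φ) = Re(Z)/|Z| = 50/6241.6 = 0.008011.
Step 5 — Type: Im(Z) = -6241 ⇒ leading (phase φ = -89.5°).

PF = 0.008011 (leading, φ = -89.5°)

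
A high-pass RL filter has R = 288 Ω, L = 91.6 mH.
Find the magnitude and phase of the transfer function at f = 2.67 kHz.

Step 1 — Angular frequency: ω = 2π·2670 = 1.678e+04 rad/s.
Step 2 — Transfer function: H(jω) = jωL/(R + jωL).
Step 3 — Numerator jωL = j·1537; denominator R + jωL = 288 + j1537.
Step 4 — H = 0.9661 + j0.1811.
Step 5 — Magnitude: |H| = 0.9829 (-0.1 dB); phase: φ = 10.6°.

|H| = 0.9829 (-0.1 dB), φ = 10.6°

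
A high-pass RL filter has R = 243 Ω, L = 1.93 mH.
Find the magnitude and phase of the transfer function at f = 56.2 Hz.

Step 1 — Angular frequency: ω = 2π·56.2 = 353.1 rad/s.
Step 2 — Transfer function: H(jω) = jωL/(R + jωL).
Step 3 — Numerator jωL = j·0.6815; denominator R + jωL = 243 + j0.6815.
Step 4 — H = 7.866e-06 + j0.002805.
Step 5 — Magnitude: |H| = 0.002805 (-51.0 dB); phase: φ = 89.8°.

|H| = 0.002805 (-51.0 dB), φ = 89.8°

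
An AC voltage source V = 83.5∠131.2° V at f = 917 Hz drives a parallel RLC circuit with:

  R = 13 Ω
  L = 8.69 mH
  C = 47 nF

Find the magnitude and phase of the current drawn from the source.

Step 1 — Angular frequency: ω = 2π·f = 2π·917 = 5762 rad/s.
Step 2 — Component impedances:
  R: Z = R = 13 Ω
  L: Z = jωL = j·5762·0.00869 = 0 + j50.07 Ω
  C: Z = 1/(jωC) = -j/(ω·C) = 0 - j3693 Ω
Step 3 — Parallel combination: 1/Z_total = 1/R + 1/L + 1/C; Z_total = 12.2 + j3.125 Ω = 12.59∠14.4° Ω.
Step 4 — Source phasor: V = 83.5∠131.2° V = -55 + j62.83 V.
Step 5 — Ohm's law: I = V / Z_total = (-55 + j62.83) / (12.2 + j3.125) = -2.993 + j5.916 A.
Step 6 — Convert to polar: |I| = 6.63 A, ∠I = 116.8°.

I = 6.63∠116.8° A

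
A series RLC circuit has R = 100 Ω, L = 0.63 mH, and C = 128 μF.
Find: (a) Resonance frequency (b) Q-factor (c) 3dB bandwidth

Step 1 — Resonance: ω₀ = 1/√(LC) = 1/√(0.00063·0.000128) = 3521 rad/s.
Step 2 — f₀ = ω₀/(2π) = 560.5 Hz.
Step 3 — Series Q: Q = ω₀L/R = 3521·0.00063/100 = 0.02219.
Step 4 — Bandwidth: Δω = ω₀/Q = 1.587e+05 rad/s; BW = Δω/(2π) = 2.526e+04 Hz.

(a) f₀ = 560.5 Hz  (b) Q = 0.02219  (c) BW = 2.526e+04 Hz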